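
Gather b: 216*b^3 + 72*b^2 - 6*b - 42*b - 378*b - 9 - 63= 216*b^3 + 72*b^2 - 426*b - 72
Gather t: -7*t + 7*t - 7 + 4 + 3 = 0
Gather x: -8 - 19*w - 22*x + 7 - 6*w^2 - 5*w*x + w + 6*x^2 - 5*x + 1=-6*w^2 - 18*w + 6*x^2 + x*(-5*w - 27)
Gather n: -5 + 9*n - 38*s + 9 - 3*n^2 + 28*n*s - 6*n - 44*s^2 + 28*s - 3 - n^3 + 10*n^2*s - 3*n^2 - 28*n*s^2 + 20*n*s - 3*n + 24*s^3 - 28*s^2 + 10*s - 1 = -n^3 + n^2*(10*s - 6) + n*(-28*s^2 + 48*s) + 24*s^3 - 72*s^2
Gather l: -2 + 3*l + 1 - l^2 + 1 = -l^2 + 3*l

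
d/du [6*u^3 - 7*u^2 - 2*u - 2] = 18*u^2 - 14*u - 2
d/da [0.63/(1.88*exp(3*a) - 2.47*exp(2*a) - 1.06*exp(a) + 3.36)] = (-3.5532*exp(2*a) + 3.1122*exp(a) + 0.6678)*exp(a)/(1.88*exp(3*a) - 2.47*exp(2*a) - 1.06*exp(a) + 3.36)^2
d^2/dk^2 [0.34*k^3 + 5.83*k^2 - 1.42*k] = 2.04*k + 11.66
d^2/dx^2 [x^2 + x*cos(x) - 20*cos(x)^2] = -x*cos(x) - 80*sin(x)^2 - 2*sin(x) + 42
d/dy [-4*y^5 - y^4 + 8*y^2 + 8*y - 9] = -20*y^4 - 4*y^3 + 16*y + 8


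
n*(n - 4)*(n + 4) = n^3 - 16*n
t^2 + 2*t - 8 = (t - 2)*(t + 4)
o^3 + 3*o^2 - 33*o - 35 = (o - 5)*(o + 1)*(o + 7)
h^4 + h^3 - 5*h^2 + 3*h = h*(h - 1)^2*(h + 3)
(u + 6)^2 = u^2 + 12*u + 36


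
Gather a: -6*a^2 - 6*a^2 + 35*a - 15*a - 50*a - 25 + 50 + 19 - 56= -12*a^2 - 30*a - 12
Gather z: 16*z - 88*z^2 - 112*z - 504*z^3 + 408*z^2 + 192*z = -504*z^3 + 320*z^2 + 96*z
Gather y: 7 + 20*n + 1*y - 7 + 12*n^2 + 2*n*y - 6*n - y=12*n^2 + 2*n*y + 14*n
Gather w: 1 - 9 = -8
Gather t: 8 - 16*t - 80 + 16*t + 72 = 0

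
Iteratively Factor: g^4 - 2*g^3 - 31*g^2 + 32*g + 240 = (g - 5)*(g^3 + 3*g^2 - 16*g - 48) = (g - 5)*(g + 3)*(g^2 - 16) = (g - 5)*(g + 3)*(g + 4)*(g - 4)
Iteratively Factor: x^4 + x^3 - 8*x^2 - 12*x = (x + 2)*(x^3 - x^2 - 6*x) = x*(x + 2)*(x^2 - x - 6) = x*(x - 3)*(x + 2)*(x + 2)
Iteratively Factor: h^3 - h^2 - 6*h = (h + 2)*(h^2 - 3*h) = (h - 3)*(h + 2)*(h)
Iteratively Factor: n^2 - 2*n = (n - 2)*(n)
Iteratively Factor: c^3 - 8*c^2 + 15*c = (c - 3)*(c^2 - 5*c) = (c - 5)*(c - 3)*(c)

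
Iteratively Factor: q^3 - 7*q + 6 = (q - 1)*(q^2 + q - 6) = (q - 1)*(q + 3)*(q - 2)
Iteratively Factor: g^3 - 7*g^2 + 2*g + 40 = (g - 4)*(g^2 - 3*g - 10) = (g - 5)*(g - 4)*(g + 2)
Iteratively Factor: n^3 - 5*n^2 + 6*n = (n - 2)*(n^2 - 3*n) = n*(n - 2)*(n - 3)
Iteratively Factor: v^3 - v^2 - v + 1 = (v - 1)*(v^2 - 1) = (v - 1)^2*(v + 1)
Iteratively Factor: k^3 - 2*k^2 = (k - 2)*(k^2) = k*(k - 2)*(k)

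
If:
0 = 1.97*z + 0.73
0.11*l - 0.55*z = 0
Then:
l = -1.85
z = -0.37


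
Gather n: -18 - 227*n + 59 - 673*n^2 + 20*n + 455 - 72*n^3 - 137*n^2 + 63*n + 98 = -72*n^3 - 810*n^2 - 144*n + 594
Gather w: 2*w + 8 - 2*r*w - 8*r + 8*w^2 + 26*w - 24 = -8*r + 8*w^2 + w*(28 - 2*r) - 16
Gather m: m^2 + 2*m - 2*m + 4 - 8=m^2 - 4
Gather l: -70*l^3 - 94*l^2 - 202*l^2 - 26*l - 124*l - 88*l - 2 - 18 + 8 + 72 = -70*l^3 - 296*l^2 - 238*l + 60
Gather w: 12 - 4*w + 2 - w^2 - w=-w^2 - 5*w + 14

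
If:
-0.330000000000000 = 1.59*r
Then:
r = -0.21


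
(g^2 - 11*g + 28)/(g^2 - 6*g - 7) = (g - 4)/(g + 1)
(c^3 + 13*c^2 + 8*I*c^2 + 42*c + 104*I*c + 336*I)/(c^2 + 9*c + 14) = (c^2 + c*(6 + 8*I) + 48*I)/(c + 2)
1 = 1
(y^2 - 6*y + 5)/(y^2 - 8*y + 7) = (y - 5)/(y - 7)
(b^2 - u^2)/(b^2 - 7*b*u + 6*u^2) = (-b - u)/(-b + 6*u)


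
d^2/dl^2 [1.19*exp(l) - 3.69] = 1.19*exp(l)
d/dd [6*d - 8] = 6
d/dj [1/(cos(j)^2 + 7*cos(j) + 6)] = (2*cos(j) + 7)*sin(j)/(cos(j)^2 + 7*cos(j) + 6)^2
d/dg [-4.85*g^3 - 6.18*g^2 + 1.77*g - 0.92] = -14.55*g^2 - 12.36*g + 1.77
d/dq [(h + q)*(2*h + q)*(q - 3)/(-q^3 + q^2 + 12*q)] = (q*(-q^2 + q + 12)*((h + q)*(2*h + q) + (h + q)*(q - 3) + (2*h + q)*(q - 3)) - (h + q)*(2*h + q)*(q - 3)*(-3*q^2 + 2*q + 12))/(q^2*(-q^2 + q + 12)^2)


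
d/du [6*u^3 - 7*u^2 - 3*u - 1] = 18*u^2 - 14*u - 3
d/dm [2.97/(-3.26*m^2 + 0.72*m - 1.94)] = (19.3644*m - 2.1384)/(3.26*m^2 - 0.72*m + 1.94)^2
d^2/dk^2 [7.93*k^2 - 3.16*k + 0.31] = 15.8600000000000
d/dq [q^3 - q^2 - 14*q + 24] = 3*q^2 - 2*q - 14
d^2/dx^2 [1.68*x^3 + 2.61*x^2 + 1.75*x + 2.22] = 10.08*x + 5.22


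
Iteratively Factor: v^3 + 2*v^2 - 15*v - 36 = (v - 4)*(v^2 + 6*v + 9) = (v - 4)*(v + 3)*(v + 3)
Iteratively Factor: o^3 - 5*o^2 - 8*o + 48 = (o - 4)*(o^2 - o - 12) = (o - 4)*(o + 3)*(o - 4)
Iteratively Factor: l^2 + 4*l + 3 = (l + 1)*(l + 3)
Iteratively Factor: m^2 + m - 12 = (m + 4)*(m - 3)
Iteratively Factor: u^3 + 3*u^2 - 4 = (u + 2)*(u^2 + u - 2) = (u - 1)*(u + 2)*(u + 2)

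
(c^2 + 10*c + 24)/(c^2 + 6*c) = (c + 4)/c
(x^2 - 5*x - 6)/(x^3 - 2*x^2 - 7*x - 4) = (x - 6)/(x^2 - 3*x - 4)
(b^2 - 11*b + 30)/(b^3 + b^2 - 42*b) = (b - 5)/(b*(b + 7))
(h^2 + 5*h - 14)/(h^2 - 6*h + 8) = (h + 7)/(h - 4)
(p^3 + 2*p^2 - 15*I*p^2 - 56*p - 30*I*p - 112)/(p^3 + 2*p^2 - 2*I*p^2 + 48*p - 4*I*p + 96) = (p - 7*I)/(p + 6*I)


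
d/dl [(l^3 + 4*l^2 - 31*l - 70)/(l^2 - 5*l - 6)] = (l^4 - 10*l^3 - 7*l^2 + 92*l - 164)/(l^4 - 10*l^3 + 13*l^2 + 60*l + 36)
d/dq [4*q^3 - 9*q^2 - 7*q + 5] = 12*q^2 - 18*q - 7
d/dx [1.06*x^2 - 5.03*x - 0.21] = 2.12*x - 5.03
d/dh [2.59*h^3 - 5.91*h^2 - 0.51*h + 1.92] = 7.77*h^2 - 11.82*h - 0.51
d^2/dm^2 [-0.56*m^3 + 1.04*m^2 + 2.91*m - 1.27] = 2.08 - 3.36*m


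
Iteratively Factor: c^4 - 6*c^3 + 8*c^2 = (c)*(c^3 - 6*c^2 + 8*c) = c*(c - 2)*(c^2 - 4*c) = c*(c - 4)*(c - 2)*(c)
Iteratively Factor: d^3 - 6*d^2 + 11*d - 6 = (d - 2)*(d^2 - 4*d + 3) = (d - 3)*(d - 2)*(d - 1)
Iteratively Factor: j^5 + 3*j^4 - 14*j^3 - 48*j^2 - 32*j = (j + 1)*(j^4 + 2*j^3 - 16*j^2 - 32*j) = (j + 1)*(j + 2)*(j^3 - 16*j) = (j - 4)*(j + 1)*(j + 2)*(j^2 + 4*j) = j*(j - 4)*(j + 1)*(j + 2)*(j + 4)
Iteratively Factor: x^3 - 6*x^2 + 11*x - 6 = (x - 1)*(x^2 - 5*x + 6) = (x - 3)*(x - 1)*(x - 2)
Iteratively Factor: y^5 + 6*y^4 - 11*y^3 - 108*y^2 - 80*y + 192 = (y - 4)*(y^4 + 10*y^3 + 29*y^2 + 8*y - 48) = (y - 4)*(y + 4)*(y^3 + 6*y^2 + 5*y - 12) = (y - 4)*(y - 1)*(y + 4)*(y^2 + 7*y + 12) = (y - 4)*(y - 1)*(y + 3)*(y + 4)*(y + 4)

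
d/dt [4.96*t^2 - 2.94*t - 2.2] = 9.92*t - 2.94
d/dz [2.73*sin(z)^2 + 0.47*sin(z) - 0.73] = (5.46*sin(z) + 0.47)*cos(z)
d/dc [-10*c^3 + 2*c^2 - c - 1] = -30*c^2 + 4*c - 1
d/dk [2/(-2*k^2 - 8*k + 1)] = 8*(k + 2)/(2*k^2 + 8*k - 1)^2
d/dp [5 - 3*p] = -3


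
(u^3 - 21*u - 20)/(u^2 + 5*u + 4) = u - 5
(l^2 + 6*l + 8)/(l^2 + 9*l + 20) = (l + 2)/(l + 5)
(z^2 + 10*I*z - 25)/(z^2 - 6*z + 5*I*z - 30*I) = (z + 5*I)/(z - 6)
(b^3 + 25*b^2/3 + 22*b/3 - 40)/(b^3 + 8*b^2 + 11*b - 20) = (b^2 + 13*b/3 - 10)/(b^2 + 4*b - 5)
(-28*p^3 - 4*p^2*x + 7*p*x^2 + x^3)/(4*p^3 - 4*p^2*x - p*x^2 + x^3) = (7*p + x)/(-p + x)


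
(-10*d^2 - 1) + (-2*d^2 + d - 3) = -12*d^2 + d - 4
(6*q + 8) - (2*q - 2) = 4*q + 10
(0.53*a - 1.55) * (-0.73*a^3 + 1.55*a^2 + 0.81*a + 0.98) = -0.3869*a^4 + 1.953*a^3 - 1.9732*a^2 - 0.7361*a - 1.519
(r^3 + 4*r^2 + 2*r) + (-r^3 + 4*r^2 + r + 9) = 8*r^2 + 3*r + 9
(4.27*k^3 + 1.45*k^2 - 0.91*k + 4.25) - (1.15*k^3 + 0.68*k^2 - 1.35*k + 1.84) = 3.12*k^3 + 0.77*k^2 + 0.44*k + 2.41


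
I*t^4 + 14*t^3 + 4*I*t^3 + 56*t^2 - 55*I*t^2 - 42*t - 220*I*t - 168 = (t + 4)*(t - 7*I)*(t - 6*I)*(I*t + 1)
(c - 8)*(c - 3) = c^2 - 11*c + 24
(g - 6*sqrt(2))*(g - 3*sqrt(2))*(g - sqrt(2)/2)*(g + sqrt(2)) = g^4 - 17*sqrt(2)*g^3/2 + 26*g^2 + 27*sqrt(2)*g - 36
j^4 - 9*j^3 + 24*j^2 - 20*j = j*(j - 5)*(j - 2)^2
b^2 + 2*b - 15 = (b - 3)*(b + 5)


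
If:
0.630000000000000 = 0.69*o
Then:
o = 0.91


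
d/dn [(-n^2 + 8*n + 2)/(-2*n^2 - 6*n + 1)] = 2*(11*n^2 + 3*n + 10)/(4*n^4 + 24*n^3 + 32*n^2 - 12*n + 1)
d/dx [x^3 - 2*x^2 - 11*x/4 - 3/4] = 3*x^2 - 4*x - 11/4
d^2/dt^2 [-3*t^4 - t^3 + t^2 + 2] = -36*t^2 - 6*t + 2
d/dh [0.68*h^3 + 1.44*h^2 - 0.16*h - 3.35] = 2.04*h^2 + 2.88*h - 0.16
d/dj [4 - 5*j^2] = -10*j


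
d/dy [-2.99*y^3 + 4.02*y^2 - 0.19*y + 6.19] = -8.97*y^2 + 8.04*y - 0.19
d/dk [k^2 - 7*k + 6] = 2*k - 7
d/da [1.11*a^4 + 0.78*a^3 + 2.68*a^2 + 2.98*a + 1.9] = 4.44*a^3 + 2.34*a^2 + 5.36*a + 2.98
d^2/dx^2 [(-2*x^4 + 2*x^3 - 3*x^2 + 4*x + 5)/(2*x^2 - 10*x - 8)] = (-2*x^6 + 30*x^5 - 126*x^4 - 273*x^3 - 93*x^2 + 69*x + 17)/(x^6 - 15*x^5 + 63*x^4 - 5*x^3 - 252*x^2 - 240*x - 64)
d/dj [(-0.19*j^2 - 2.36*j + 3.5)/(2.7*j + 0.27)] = (-0.513*j^2 - 0.1026*j - 10.0872)/(7.29*j^2 + 1.458*j + 0.0729)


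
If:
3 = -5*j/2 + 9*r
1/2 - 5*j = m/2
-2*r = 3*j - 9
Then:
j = 75/32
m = -359/16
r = 63/64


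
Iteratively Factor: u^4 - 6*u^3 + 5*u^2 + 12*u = (u)*(u^3 - 6*u^2 + 5*u + 12) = u*(u + 1)*(u^2 - 7*u + 12) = u*(u - 3)*(u + 1)*(u - 4)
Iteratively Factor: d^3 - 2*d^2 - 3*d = (d - 3)*(d^2 + d) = d*(d - 3)*(d + 1)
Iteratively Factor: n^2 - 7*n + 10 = (n - 5)*(n - 2)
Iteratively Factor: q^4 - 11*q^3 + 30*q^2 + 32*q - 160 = (q - 4)*(q^3 - 7*q^2 + 2*q + 40) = (q - 4)^2*(q^2 - 3*q - 10) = (q - 4)^2*(q + 2)*(q - 5)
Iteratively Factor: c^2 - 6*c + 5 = (c - 5)*(c - 1)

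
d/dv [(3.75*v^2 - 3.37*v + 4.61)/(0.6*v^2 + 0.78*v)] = (4.947*v^2 - 5.532*v - 3.5958)/(v^2*(0.36*v^2 + 0.936*v + 0.6084))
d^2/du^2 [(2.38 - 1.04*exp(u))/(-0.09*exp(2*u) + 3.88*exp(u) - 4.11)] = (0.008424*exp(4*u) + 0.286056*exp(3*u) + 0.185112000000011*exp(2*u) - 15.723352*exp(u) - 20.3856)*exp(u)/(0.000729*exp(6*u) - 0.094284*exp(5*u) + 4.164561*exp(4*u) - 67.022344*exp(3*u) + 190.181619*exp(2*u) - 196.624044*exp(u) + 69.426531)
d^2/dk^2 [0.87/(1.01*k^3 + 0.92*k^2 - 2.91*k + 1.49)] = (-(5.2722*k + 1.6008)*(1.01*k^3 + 0.92*k^2 - 2.91*k + 1.49) + 0.87*(3.03*k^2 + 1.84*k - 2.91)*(6.06*k^2 + 3.68*k - 5.82))/(1.01*k^3 + 0.92*k^2 - 2.91*k + 1.49)^3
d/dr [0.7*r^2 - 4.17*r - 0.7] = 1.4*r - 4.17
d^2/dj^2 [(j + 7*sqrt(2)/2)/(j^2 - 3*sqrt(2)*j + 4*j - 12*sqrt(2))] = ((2*j + 7*sqrt(2))*(2*j - 3*sqrt(2) + 4)^2 - (6*j + sqrt(2) + 8)*(j^2 - 3*sqrt(2)*j + 4*j - 12*sqrt(2)))/(j^2 - 3*sqrt(2)*j + 4*j - 12*sqrt(2))^3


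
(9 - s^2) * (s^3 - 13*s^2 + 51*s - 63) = -s^5 + 13*s^4 - 42*s^3 - 54*s^2 + 459*s - 567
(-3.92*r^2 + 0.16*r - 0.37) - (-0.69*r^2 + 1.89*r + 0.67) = -3.23*r^2 - 1.73*r - 1.04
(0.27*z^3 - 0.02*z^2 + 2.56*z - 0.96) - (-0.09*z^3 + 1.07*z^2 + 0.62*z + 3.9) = 0.36*z^3 - 1.09*z^2 + 1.94*z - 4.86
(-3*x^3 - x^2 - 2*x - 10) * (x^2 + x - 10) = -3*x^5 - 4*x^4 + 27*x^3 - 2*x^2 + 10*x + 100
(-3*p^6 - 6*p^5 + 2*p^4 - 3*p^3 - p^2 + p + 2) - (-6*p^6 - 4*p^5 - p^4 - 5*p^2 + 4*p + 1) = 3*p^6 - 2*p^5 + 3*p^4 - 3*p^3 + 4*p^2 - 3*p + 1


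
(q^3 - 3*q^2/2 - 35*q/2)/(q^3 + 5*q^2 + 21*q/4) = 2*(q - 5)/(2*q + 3)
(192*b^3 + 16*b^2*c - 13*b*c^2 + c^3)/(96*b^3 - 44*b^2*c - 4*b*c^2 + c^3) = (24*b^2 + 5*b*c - c^2)/(12*b^2 - 4*b*c - c^2)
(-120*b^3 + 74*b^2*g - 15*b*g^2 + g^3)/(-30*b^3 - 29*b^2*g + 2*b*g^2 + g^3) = (24*b^2 - 10*b*g + g^2)/(6*b^2 + 7*b*g + g^2)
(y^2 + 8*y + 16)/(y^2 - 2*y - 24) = (y + 4)/(y - 6)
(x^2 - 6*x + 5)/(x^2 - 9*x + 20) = (x - 1)/(x - 4)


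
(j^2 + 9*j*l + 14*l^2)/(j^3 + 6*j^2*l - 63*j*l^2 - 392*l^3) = (j + 2*l)/(j^2 - j*l - 56*l^2)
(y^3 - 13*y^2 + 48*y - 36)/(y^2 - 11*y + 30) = (y^2 - 7*y + 6)/(y - 5)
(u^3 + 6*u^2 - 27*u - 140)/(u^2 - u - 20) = u + 7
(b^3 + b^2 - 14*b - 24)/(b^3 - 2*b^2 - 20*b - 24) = (b^2 - b - 12)/(b^2 - 4*b - 12)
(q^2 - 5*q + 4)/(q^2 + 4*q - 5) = (q - 4)/(q + 5)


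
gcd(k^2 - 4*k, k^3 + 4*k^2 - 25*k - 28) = k - 4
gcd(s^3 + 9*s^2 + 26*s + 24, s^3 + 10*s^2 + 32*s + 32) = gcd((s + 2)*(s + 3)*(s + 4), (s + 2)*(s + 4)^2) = s^2 + 6*s + 8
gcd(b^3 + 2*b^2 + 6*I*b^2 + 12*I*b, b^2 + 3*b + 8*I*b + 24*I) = 1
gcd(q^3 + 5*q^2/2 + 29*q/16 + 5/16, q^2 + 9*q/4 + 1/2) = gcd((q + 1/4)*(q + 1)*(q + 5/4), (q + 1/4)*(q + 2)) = q + 1/4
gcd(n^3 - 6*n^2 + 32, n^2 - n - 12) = n - 4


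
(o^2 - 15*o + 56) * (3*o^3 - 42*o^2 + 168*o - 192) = 3*o^5 - 87*o^4 + 966*o^3 - 5064*o^2 + 12288*o - 10752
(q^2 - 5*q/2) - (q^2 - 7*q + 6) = 9*q/2 - 6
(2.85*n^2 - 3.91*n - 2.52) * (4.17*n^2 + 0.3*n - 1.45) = 11.8845*n^4 - 15.4497*n^3 - 15.8139*n^2 + 4.9135*n + 3.654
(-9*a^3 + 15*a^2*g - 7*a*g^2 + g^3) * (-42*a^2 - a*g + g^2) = 378*a^5 - 621*a^4*g + 270*a^3*g^2 - 20*a^2*g^3 - 8*a*g^4 + g^5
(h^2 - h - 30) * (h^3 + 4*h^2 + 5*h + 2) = h^5 + 3*h^4 - 29*h^3 - 123*h^2 - 152*h - 60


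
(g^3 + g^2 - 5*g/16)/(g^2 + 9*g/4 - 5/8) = g*(4*g + 5)/(2*(2*g + 5))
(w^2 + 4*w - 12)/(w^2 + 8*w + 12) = (w - 2)/(w + 2)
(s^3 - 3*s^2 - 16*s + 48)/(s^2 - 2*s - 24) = (s^2 - 7*s + 12)/(s - 6)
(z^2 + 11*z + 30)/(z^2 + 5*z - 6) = (z + 5)/(z - 1)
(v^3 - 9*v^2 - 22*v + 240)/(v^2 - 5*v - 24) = (v^2 - v - 30)/(v + 3)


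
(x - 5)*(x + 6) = x^2 + x - 30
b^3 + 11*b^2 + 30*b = b*(b + 5)*(b + 6)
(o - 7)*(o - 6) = o^2 - 13*o + 42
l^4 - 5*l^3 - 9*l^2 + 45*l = l*(l - 5)*(l - 3)*(l + 3)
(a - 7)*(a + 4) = a^2 - 3*a - 28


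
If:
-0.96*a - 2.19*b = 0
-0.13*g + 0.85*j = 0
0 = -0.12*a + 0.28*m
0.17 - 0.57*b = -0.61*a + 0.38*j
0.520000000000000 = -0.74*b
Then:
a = 1.60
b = -0.70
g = 26.64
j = 4.07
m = 0.69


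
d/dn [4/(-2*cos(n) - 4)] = -2*sin(n)/(cos(n) + 2)^2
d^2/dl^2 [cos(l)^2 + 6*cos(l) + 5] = -6*cos(l) - 2*cos(2*l)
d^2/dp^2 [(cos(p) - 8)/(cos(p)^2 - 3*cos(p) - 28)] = (9*sin(p)^4*cos(p) - 29*sin(p)^4 + 1062*sin(p)^2 + 1322*cos(p) + 123*cos(3*p)/2 - cos(5*p)/2 - 273)/(sin(p)^2 + 3*cos(p) + 27)^3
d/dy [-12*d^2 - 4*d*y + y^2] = -4*d + 2*y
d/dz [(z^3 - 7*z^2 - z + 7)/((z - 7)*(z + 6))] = (z^2 + 12*z + 1)/(z^2 + 12*z + 36)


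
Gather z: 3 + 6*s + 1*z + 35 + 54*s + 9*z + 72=60*s + 10*z + 110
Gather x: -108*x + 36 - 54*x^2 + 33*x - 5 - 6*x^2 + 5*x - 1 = -60*x^2 - 70*x + 30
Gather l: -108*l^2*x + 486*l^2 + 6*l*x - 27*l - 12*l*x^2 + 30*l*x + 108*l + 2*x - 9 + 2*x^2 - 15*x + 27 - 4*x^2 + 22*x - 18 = l^2*(486 - 108*x) + l*(-12*x^2 + 36*x + 81) - 2*x^2 + 9*x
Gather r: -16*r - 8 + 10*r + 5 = -6*r - 3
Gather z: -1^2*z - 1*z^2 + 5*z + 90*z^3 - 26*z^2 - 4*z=90*z^3 - 27*z^2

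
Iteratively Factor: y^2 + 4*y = (y + 4)*(y)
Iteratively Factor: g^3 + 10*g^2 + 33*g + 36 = (g + 3)*(g^2 + 7*g + 12) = (g + 3)*(g + 4)*(g + 3)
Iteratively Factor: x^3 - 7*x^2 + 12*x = (x - 3)*(x^2 - 4*x) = (x - 4)*(x - 3)*(x)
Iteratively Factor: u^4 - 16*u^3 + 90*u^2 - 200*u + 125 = (u - 5)*(u^3 - 11*u^2 + 35*u - 25) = (u - 5)^2*(u^2 - 6*u + 5) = (u - 5)^2*(u - 1)*(u - 5)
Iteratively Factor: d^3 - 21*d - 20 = (d - 5)*(d^2 + 5*d + 4) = (d - 5)*(d + 4)*(d + 1)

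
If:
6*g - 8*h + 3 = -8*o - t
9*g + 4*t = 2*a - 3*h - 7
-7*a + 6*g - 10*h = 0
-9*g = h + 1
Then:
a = 64*t/53 + 94/53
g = 14*t/159 + 4/159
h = -42*t/53 - 65/53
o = -417*t/424 - 687/424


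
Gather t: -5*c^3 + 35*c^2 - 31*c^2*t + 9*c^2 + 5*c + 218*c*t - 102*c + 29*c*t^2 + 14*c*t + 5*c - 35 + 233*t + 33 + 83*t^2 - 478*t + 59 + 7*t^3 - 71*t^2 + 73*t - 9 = -5*c^3 + 44*c^2 - 92*c + 7*t^3 + t^2*(29*c + 12) + t*(-31*c^2 + 232*c - 172) + 48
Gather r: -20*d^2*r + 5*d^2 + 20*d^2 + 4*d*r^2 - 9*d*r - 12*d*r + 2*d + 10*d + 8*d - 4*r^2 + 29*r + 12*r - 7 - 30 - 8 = 25*d^2 + 20*d + r^2*(4*d - 4) + r*(-20*d^2 - 21*d + 41) - 45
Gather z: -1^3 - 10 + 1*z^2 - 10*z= z^2 - 10*z - 11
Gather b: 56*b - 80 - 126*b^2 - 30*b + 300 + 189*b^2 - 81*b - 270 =63*b^2 - 55*b - 50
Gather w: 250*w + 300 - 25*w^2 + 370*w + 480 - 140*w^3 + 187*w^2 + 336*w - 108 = -140*w^3 + 162*w^2 + 956*w + 672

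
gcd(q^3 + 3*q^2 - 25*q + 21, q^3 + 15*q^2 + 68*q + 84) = q + 7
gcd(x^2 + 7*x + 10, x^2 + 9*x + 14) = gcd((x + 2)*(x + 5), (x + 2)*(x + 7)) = x + 2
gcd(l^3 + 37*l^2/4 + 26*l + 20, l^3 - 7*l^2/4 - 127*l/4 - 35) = l^2 + 21*l/4 + 5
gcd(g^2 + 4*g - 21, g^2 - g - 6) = g - 3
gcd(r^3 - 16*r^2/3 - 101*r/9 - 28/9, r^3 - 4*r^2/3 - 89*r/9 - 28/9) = r + 1/3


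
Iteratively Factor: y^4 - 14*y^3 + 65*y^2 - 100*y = (y - 5)*(y^3 - 9*y^2 + 20*y) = (y - 5)*(y - 4)*(y^2 - 5*y) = y*(y - 5)*(y - 4)*(y - 5)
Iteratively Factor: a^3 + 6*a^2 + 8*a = (a + 4)*(a^2 + 2*a) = (a + 2)*(a + 4)*(a)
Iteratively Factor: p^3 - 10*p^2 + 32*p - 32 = (p - 4)*(p^2 - 6*p + 8) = (p - 4)*(p - 2)*(p - 4)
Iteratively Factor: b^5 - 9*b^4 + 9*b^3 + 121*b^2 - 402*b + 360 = (b - 2)*(b^4 - 7*b^3 - 5*b^2 + 111*b - 180) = (b - 3)*(b - 2)*(b^3 - 4*b^2 - 17*b + 60) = (b - 3)*(b - 2)*(b + 4)*(b^2 - 8*b + 15) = (b - 5)*(b - 3)*(b - 2)*(b + 4)*(b - 3)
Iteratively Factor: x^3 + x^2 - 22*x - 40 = (x + 4)*(x^2 - 3*x - 10) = (x - 5)*(x + 4)*(x + 2)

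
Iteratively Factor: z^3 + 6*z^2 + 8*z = (z + 4)*(z^2 + 2*z) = z*(z + 4)*(z + 2)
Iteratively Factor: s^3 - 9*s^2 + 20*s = (s - 4)*(s^2 - 5*s) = (s - 5)*(s - 4)*(s)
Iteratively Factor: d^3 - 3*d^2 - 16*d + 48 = (d - 3)*(d^2 - 16) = (d - 4)*(d - 3)*(d + 4)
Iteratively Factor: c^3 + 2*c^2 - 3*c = (c)*(c^2 + 2*c - 3) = c*(c - 1)*(c + 3)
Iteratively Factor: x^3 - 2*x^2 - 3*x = (x + 1)*(x^2 - 3*x) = x*(x + 1)*(x - 3)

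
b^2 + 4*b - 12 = (b - 2)*(b + 6)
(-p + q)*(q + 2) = -p*q - 2*p + q^2 + 2*q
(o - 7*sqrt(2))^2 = o^2 - 14*sqrt(2)*o + 98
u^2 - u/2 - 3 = (u - 2)*(u + 3/2)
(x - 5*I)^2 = x^2 - 10*I*x - 25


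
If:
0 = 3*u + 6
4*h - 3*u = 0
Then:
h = -3/2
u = -2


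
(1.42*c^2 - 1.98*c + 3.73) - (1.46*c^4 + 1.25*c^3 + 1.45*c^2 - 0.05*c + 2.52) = -1.46*c^4 - 1.25*c^3 - 0.03*c^2 - 1.93*c + 1.21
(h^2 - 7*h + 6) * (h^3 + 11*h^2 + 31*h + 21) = h^5 + 4*h^4 - 40*h^3 - 130*h^2 + 39*h + 126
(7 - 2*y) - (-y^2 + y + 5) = y^2 - 3*y + 2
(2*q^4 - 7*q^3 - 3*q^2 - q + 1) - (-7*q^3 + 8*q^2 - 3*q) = 2*q^4 - 11*q^2 + 2*q + 1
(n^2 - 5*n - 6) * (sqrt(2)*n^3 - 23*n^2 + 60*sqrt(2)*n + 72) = sqrt(2)*n^5 - 23*n^4 - 5*sqrt(2)*n^4 + 54*sqrt(2)*n^3 + 115*n^3 - 300*sqrt(2)*n^2 + 210*n^2 - 360*sqrt(2)*n - 360*n - 432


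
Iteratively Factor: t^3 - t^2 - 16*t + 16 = (t - 1)*(t^2 - 16) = (t - 1)*(t + 4)*(t - 4)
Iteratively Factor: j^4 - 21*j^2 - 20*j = (j + 4)*(j^3 - 4*j^2 - 5*j) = j*(j + 4)*(j^2 - 4*j - 5) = j*(j + 1)*(j + 4)*(j - 5)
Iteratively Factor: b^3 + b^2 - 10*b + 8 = (b - 1)*(b^2 + 2*b - 8) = (b - 1)*(b + 4)*(b - 2)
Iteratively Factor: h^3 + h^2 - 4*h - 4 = (h + 1)*(h^2 - 4) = (h - 2)*(h + 1)*(h + 2)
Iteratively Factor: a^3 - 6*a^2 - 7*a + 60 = (a - 4)*(a^2 - 2*a - 15) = (a - 5)*(a - 4)*(a + 3)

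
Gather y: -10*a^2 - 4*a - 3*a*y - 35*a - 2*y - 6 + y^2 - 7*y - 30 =-10*a^2 - 39*a + y^2 + y*(-3*a - 9) - 36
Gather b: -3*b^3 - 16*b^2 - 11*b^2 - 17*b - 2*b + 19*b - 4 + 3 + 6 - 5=-3*b^3 - 27*b^2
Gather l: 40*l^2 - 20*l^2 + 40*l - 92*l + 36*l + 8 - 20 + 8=20*l^2 - 16*l - 4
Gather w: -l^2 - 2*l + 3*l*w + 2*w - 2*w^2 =-l^2 - 2*l - 2*w^2 + w*(3*l + 2)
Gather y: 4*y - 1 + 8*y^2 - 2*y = 8*y^2 + 2*y - 1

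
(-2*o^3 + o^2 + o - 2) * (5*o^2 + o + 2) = -10*o^5 + 3*o^4 + 2*o^3 - 7*o^2 - 4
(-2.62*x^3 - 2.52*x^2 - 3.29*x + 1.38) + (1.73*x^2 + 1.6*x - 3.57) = -2.62*x^3 - 0.79*x^2 - 1.69*x - 2.19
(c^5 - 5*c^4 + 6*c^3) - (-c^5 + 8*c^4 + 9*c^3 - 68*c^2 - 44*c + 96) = 2*c^5 - 13*c^4 - 3*c^3 + 68*c^2 + 44*c - 96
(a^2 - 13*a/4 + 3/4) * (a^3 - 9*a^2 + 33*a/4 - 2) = a^5 - 49*a^4/4 + 153*a^3/4 - 569*a^2/16 + 203*a/16 - 3/2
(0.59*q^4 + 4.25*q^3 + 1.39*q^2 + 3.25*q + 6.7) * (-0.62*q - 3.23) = -0.3658*q^5 - 4.5407*q^4 - 14.5893*q^3 - 6.5047*q^2 - 14.6515*q - 21.641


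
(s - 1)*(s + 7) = s^2 + 6*s - 7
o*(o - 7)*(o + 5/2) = o^3 - 9*o^2/2 - 35*o/2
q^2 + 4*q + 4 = (q + 2)^2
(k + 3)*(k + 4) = k^2 + 7*k + 12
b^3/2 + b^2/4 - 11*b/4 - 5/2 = (b/2 + 1)*(b - 5/2)*(b + 1)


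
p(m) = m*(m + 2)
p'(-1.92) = -1.84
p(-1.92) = -0.15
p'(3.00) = 8.00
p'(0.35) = 2.70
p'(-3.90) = -5.80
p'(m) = 2*m + 2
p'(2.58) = 7.16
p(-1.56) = -0.69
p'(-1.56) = -1.12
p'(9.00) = 20.00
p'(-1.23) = -0.46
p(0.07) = 0.14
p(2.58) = 11.82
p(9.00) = 99.00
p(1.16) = 3.67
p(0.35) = 0.82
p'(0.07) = 2.14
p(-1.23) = -0.95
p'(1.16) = 4.32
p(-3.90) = 7.41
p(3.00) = 15.00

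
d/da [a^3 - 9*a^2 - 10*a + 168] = 3*a^2 - 18*a - 10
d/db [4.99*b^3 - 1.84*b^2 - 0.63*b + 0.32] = 14.97*b^2 - 3.68*b - 0.63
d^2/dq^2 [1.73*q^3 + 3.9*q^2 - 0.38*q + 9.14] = 10.38*q + 7.8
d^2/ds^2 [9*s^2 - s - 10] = 18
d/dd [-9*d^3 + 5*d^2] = d*(10 - 27*d)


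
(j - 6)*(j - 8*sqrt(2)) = j^2 - 8*sqrt(2)*j - 6*j + 48*sqrt(2)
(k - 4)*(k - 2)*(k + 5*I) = k^3 - 6*k^2 + 5*I*k^2 + 8*k - 30*I*k + 40*I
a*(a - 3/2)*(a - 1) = a^3 - 5*a^2/2 + 3*a/2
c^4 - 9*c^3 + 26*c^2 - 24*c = c*(c - 4)*(c - 3)*(c - 2)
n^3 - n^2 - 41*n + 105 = (n - 5)*(n - 3)*(n + 7)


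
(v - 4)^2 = v^2 - 8*v + 16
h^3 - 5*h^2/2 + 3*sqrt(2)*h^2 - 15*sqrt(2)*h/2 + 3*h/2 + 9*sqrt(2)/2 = (h - 3/2)*(h - 1)*(h + 3*sqrt(2))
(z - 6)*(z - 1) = z^2 - 7*z + 6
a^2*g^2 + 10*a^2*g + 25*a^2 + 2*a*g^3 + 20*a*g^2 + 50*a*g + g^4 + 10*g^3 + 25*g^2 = (a + g)^2*(g + 5)^2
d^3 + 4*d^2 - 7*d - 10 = (d - 2)*(d + 1)*(d + 5)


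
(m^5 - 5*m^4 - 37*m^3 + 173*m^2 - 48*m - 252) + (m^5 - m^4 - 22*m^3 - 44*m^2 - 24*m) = 2*m^5 - 6*m^4 - 59*m^3 + 129*m^2 - 72*m - 252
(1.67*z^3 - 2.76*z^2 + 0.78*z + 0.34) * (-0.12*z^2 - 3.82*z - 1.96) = -0.2004*z^5 - 6.0482*z^4 + 7.1764*z^3 + 2.3892*z^2 - 2.8276*z - 0.6664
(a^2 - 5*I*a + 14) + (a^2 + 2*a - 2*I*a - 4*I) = 2*a^2 + 2*a - 7*I*a + 14 - 4*I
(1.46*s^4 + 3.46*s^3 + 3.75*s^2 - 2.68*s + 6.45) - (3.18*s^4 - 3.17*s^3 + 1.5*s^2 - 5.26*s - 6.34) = -1.72*s^4 + 6.63*s^3 + 2.25*s^2 + 2.58*s + 12.79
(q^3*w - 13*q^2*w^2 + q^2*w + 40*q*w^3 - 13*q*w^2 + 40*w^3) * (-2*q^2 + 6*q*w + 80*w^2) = -2*q^5*w + 32*q^4*w^2 - 2*q^4*w - 78*q^3*w^3 + 32*q^3*w^2 - 800*q^2*w^4 - 78*q^2*w^3 + 3200*q*w^5 - 800*q*w^4 + 3200*w^5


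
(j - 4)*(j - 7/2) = j^2 - 15*j/2 + 14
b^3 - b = b*(b - 1)*(b + 1)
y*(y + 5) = y^2 + 5*y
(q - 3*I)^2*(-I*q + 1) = -I*q^3 - 5*q^2 + 3*I*q - 9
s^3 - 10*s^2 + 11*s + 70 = (s - 7)*(s - 5)*(s + 2)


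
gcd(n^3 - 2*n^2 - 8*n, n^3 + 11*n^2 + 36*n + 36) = n + 2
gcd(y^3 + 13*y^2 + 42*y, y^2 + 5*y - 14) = y + 7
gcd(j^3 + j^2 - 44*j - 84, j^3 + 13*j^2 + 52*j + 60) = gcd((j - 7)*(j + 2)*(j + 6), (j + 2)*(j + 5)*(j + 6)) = j^2 + 8*j + 12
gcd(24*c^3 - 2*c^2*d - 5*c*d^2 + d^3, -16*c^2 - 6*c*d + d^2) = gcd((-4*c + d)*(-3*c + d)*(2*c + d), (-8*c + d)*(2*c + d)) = 2*c + d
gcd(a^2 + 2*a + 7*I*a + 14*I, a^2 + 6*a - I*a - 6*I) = 1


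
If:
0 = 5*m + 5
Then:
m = -1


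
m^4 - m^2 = m^2*(m - 1)*(m + 1)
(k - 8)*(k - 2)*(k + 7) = k^3 - 3*k^2 - 54*k + 112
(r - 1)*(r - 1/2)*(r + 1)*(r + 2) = r^4 + 3*r^3/2 - 2*r^2 - 3*r/2 + 1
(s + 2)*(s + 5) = s^2 + 7*s + 10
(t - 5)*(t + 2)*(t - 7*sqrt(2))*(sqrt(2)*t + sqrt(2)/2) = sqrt(2)*t^4 - 14*t^3 - 5*sqrt(2)*t^3/2 - 23*sqrt(2)*t^2/2 + 35*t^2 - 5*sqrt(2)*t + 161*t + 70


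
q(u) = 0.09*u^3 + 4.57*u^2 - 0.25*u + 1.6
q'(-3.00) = -25.24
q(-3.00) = 41.05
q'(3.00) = 29.60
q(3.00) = 44.41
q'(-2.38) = -20.47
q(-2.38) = 26.87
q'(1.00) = 9.16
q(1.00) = 6.01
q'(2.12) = 20.34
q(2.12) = 22.47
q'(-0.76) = -7.04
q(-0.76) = 4.39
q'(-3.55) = -29.29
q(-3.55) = 56.05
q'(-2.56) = -21.88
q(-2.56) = 30.68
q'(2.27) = 21.89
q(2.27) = 25.63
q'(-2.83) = -23.95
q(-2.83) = 36.87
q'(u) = 0.27*u^2 + 9.14*u - 0.25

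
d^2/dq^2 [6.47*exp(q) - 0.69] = 6.47*exp(q)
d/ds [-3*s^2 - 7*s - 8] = -6*s - 7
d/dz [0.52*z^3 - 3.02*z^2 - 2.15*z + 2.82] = 1.56*z^2 - 6.04*z - 2.15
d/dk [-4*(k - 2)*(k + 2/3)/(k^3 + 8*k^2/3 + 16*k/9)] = 12*(9*k^3 - 36*k^2 - 36*k - 16)/(k^2*(27*k^3 + 108*k^2 + 144*k + 64))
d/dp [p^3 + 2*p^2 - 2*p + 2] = 3*p^2 + 4*p - 2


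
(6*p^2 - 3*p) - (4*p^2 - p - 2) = 2*p^2 - 2*p + 2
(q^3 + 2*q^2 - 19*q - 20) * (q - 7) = q^4 - 5*q^3 - 33*q^2 + 113*q + 140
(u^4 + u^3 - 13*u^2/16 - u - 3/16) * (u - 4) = u^5 - 3*u^4 - 77*u^3/16 + 9*u^2/4 + 61*u/16 + 3/4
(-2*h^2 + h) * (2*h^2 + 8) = -4*h^4 + 2*h^3 - 16*h^2 + 8*h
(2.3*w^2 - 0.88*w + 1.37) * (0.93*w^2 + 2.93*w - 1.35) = 2.139*w^4 + 5.9206*w^3 - 4.4093*w^2 + 5.2021*w - 1.8495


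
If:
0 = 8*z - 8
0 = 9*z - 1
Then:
No Solution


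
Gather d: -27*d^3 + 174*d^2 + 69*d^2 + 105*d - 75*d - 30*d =-27*d^3 + 243*d^2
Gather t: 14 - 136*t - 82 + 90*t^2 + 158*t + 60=90*t^2 + 22*t - 8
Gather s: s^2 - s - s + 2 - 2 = s^2 - 2*s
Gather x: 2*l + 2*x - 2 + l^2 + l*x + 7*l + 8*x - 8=l^2 + 9*l + x*(l + 10) - 10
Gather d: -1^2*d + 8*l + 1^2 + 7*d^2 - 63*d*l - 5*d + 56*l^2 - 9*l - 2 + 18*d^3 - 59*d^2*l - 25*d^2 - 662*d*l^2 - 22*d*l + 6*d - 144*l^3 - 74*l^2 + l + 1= 18*d^3 + d^2*(-59*l - 18) + d*(-662*l^2 - 85*l) - 144*l^3 - 18*l^2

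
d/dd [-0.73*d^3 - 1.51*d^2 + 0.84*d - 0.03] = -2.19*d^2 - 3.02*d + 0.84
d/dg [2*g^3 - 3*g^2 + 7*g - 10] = 6*g^2 - 6*g + 7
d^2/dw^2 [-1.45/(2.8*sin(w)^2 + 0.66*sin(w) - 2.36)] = (45.472*sin(w)^4 + 8.0388*sin(w)^3 - 29.24998*sin(w)^2 - 13.81908*sin(w) - 20.42644)/(2.8*sin(w)^2 + 0.66*sin(w) - 2.36)^3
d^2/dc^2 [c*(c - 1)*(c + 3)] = 6*c + 4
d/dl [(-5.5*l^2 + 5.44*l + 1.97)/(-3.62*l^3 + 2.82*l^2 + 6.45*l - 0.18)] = (-19.91*l^4 + 39.3856*l^3 - 29.4216*l^2 - 9.1308*l - 13.6857)/(13.1044*l^6 - 20.4168*l^5 - 38.7456*l^4 + 37.6812*l^3 + 40.5873*l^2 - 2.322*l + 0.0324)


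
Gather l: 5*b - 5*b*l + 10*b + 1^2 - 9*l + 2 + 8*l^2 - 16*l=15*b + 8*l^2 + l*(-5*b - 25) + 3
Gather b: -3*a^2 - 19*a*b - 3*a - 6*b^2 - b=-3*a^2 - 3*a - 6*b^2 + b*(-19*a - 1)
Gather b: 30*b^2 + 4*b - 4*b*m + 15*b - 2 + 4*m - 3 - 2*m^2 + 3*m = 30*b^2 + b*(19 - 4*m) - 2*m^2 + 7*m - 5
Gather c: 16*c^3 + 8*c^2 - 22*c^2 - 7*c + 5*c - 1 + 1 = 16*c^3 - 14*c^2 - 2*c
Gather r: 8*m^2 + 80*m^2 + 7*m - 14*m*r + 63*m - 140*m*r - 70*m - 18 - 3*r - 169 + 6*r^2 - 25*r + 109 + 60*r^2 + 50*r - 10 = 88*m^2 + 66*r^2 + r*(22 - 154*m) - 88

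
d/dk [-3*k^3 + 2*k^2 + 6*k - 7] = -9*k^2 + 4*k + 6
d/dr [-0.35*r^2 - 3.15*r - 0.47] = -0.7*r - 3.15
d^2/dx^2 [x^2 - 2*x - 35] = 2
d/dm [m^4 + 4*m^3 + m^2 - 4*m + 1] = 4*m^3 + 12*m^2 + 2*m - 4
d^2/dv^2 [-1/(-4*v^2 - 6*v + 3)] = 8*(-4*v^2 - 6*v + (4*v + 3)^2 + 3)/(4*v^2 + 6*v - 3)^3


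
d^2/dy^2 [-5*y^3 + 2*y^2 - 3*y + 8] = 4 - 30*y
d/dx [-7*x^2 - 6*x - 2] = -14*x - 6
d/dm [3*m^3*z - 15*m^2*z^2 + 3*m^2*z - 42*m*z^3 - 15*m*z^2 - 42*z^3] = 3*z*(3*m^2 - 10*m*z + 2*m - 14*z^2 - 5*z)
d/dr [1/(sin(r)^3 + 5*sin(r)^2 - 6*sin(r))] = (-3*cos(r) - 10/tan(r) + 6*cos(r)/sin(r)^2)/((sin(r) - 1)^2*(sin(r) + 6)^2)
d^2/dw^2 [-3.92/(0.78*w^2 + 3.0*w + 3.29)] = (4.769856*w^2 + 18.3456*w - 3.92*(1.56*w + 3.0)*(3.12*w + 6.0) + 20.119008)/(0.78*w^2 + 3.0*w + 3.29)^3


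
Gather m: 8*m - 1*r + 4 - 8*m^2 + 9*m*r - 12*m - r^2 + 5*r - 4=-8*m^2 + m*(9*r - 4) - r^2 + 4*r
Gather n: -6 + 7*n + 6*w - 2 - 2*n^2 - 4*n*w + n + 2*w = -2*n^2 + n*(8 - 4*w) + 8*w - 8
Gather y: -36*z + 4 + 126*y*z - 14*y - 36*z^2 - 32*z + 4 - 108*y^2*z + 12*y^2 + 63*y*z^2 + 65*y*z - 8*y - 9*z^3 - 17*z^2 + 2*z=y^2*(12 - 108*z) + y*(63*z^2 + 191*z - 22) - 9*z^3 - 53*z^2 - 66*z + 8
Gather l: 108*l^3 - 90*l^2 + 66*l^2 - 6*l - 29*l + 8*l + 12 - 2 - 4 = 108*l^3 - 24*l^2 - 27*l + 6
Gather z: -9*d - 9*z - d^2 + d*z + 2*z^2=-d^2 - 9*d + 2*z^2 + z*(d - 9)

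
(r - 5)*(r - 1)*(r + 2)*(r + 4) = r^4 - 23*r^2 - 18*r + 40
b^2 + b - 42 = (b - 6)*(b + 7)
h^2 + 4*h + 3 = (h + 1)*(h + 3)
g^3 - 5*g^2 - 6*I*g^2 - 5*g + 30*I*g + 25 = (g - 5)*(g - 5*I)*(g - I)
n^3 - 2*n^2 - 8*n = n*(n - 4)*(n + 2)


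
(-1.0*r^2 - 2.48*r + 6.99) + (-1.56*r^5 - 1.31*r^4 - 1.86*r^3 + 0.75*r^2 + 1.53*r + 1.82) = -1.56*r^5 - 1.31*r^4 - 1.86*r^3 - 0.25*r^2 - 0.95*r + 8.81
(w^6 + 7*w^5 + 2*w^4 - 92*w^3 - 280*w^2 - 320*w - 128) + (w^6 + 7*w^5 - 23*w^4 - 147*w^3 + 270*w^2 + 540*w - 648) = 2*w^6 + 14*w^5 - 21*w^4 - 239*w^3 - 10*w^2 + 220*w - 776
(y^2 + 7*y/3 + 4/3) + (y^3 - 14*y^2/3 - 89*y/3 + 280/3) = y^3 - 11*y^2/3 - 82*y/3 + 284/3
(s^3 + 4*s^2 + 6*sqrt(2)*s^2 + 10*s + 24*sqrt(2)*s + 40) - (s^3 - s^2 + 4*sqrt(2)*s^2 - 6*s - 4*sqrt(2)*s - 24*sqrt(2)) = 2*sqrt(2)*s^2 + 5*s^2 + 16*s + 28*sqrt(2)*s + 24*sqrt(2) + 40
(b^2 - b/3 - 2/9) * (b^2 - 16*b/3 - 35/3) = b^4 - 17*b^3/3 - 91*b^2/9 + 137*b/27 + 70/27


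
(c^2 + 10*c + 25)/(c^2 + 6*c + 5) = (c + 5)/(c + 1)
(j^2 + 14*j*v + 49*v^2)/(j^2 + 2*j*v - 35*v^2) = (-j - 7*v)/(-j + 5*v)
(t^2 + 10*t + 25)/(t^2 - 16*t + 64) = (t^2 + 10*t + 25)/(t^2 - 16*t + 64)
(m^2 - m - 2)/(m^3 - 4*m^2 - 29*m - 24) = (m - 2)/(m^2 - 5*m - 24)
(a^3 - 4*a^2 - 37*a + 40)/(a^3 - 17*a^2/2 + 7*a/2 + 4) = 2*(a + 5)/(2*a + 1)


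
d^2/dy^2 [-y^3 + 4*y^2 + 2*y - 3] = 8 - 6*y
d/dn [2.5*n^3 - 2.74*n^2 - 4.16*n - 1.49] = 7.5*n^2 - 5.48*n - 4.16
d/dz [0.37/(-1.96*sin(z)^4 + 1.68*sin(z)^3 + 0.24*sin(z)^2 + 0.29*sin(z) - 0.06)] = (2.9008*sin(z)^3 - 1.8648*sin(z)^2 - 0.1776*sin(z) - 0.1073)*cos(z)/(-1.96*sin(z)^4 + 1.68*sin(z)^3 + 0.24*sin(z)^2 + 0.29*sin(z) - 0.06)^2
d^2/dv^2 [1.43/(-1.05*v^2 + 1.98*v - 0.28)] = (3.15315*v^2 - 5.94594*v - 1.43*(2.1*v - 1.98)*(4.2*v - 3.96) + 0.84084)/(1.05*v^2 - 1.98*v + 0.28)^3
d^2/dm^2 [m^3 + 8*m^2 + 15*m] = 6*m + 16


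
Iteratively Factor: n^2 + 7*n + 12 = (n + 3)*(n + 4)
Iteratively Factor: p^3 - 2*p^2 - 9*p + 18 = (p + 3)*(p^2 - 5*p + 6) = (p - 2)*(p + 3)*(p - 3)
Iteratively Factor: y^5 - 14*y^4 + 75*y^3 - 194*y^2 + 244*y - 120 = (y - 5)*(y^4 - 9*y^3 + 30*y^2 - 44*y + 24) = (y - 5)*(y - 3)*(y^3 - 6*y^2 + 12*y - 8) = (y - 5)*(y - 3)*(y - 2)*(y^2 - 4*y + 4) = (y - 5)*(y - 3)*(y - 2)^2*(y - 2)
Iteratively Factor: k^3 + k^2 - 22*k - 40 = (k - 5)*(k^2 + 6*k + 8) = (k - 5)*(k + 4)*(k + 2)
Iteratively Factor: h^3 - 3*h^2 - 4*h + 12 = (h - 2)*(h^2 - h - 6) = (h - 2)*(h + 2)*(h - 3)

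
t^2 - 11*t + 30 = (t - 6)*(t - 5)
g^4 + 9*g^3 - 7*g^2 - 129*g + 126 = (g - 3)*(g - 1)*(g + 6)*(g + 7)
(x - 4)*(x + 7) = x^2 + 3*x - 28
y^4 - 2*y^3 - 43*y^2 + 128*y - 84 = (y - 6)*(y - 2)*(y - 1)*(y + 7)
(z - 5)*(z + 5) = z^2 - 25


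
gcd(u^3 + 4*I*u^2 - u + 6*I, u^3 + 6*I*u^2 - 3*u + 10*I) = u^2 + I*u + 2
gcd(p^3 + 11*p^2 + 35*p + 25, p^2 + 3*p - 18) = 1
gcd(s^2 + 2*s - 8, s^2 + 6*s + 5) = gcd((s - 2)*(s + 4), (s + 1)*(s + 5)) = 1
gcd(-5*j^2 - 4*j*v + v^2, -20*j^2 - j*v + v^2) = -5*j + v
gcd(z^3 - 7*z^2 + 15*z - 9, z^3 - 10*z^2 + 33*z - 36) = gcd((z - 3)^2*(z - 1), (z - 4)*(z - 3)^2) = z^2 - 6*z + 9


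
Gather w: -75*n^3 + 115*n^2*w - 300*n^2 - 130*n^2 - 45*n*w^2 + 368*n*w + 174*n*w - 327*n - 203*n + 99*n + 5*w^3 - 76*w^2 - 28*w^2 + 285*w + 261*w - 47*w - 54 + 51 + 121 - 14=-75*n^3 - 430*n^2 - 431*n + 5*w^3 + w^2*(-45*n - 104) + w*(115*n^2 + 542*n + 499) + 104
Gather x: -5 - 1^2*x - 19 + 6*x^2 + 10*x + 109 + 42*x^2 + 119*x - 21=48*x^2 + 128*x + 64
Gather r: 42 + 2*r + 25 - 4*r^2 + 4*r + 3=-4*r^2 + 6*r + 70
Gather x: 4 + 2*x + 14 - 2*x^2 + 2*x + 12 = -2*x^2 + 4*x + 30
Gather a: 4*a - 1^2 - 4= 4*a - 5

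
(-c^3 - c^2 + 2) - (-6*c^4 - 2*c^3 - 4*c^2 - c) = 6*c^4 + c^3 + 3*c^2 + c + 2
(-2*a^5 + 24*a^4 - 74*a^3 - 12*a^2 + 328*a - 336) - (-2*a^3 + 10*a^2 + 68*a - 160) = -2*a^5 + 24*a^4 - 72*a^3 - 22*a^2 + 260*a - 176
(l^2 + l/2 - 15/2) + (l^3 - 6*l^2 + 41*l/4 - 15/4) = l^3 - 5*l^2 + 43*l/4 - 45/4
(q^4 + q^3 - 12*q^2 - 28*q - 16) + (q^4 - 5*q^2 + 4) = 2*q^4 + q^3 - 17*q^2 - 28*q - 12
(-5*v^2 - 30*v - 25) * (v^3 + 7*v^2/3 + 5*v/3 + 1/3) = -5*v^5 - 125*v^4/3 - 310*v^3/3 - 110*v^2 - 155*v/3 - 25/3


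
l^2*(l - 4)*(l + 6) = l^4 + 2*l^3 - 24*l^2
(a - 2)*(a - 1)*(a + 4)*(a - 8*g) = a^4 - 8*a^3*g + a^3 - 8*a^2*g - 10*a^2 + 80*a*g + 8*a - 64*g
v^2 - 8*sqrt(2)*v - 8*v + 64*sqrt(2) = (v - 8)*(v - 8*sqrt(2))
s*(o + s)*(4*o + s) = 4*o^2*s + 5*o*s^2 + s^3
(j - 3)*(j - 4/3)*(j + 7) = j^3 + 8*j^2/3 - 79*j/3 + 28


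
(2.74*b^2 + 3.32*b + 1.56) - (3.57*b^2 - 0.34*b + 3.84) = -0.83*b^2 + 3.66*b - 2.28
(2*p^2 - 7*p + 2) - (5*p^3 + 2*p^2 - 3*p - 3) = -5*p^3 - 4*p + 5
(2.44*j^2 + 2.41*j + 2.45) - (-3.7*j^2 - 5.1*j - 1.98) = 6.14*j^2 + 7.51*j + 4.43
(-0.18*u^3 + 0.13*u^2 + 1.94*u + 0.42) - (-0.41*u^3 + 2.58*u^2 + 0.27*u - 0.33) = 0.23*u^3 - 2.45*u^2 + 1.67*u + 0.75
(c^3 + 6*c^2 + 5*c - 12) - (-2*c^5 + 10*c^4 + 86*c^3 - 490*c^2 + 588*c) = 2*c^5 - 10*c^4 - 85*c^3 + 496*c^2 - 583*c - 12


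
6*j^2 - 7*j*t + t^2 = (-6*j + t)*(-j + t)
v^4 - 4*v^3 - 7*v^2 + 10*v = v*(v - 5)*(v - 1)*(v + 2)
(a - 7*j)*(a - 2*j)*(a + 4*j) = a^3 - 5*a^2*j - 22*a*j^2 + 56*j^3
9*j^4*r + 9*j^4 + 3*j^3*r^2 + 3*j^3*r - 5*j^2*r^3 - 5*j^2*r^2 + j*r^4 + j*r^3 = (-3*j + r)^2*(j + r)*(j*r + j)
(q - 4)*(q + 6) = q^2 + 2*q - 24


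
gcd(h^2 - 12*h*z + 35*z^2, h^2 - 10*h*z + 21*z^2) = -h + 7*z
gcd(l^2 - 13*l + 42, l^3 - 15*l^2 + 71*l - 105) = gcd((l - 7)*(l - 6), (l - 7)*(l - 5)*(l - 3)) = l - 7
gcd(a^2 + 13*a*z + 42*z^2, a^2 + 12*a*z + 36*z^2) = a + 6*z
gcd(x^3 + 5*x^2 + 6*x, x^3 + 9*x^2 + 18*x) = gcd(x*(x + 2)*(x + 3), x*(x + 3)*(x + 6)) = x^2 + 3*x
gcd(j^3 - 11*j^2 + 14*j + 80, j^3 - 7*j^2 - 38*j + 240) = j^2 - 13*j + 40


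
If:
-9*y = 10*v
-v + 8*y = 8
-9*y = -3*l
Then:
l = 240/89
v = -72/89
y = 80/89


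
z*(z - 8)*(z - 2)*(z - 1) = z^4 - 11*z^3 + 26*z^2 - 16*z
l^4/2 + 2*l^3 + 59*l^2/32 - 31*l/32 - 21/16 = (l/2 + 1)*(l - 3/4)*(l + 1)*(l + 7/4)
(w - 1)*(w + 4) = w^2 + 3*w - 4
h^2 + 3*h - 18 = (h - 3)*(h + 6)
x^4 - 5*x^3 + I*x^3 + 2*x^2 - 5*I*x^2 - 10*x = x*(x - 5)*(x - I)*(x + 2*I)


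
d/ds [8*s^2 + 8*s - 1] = 16*s + 8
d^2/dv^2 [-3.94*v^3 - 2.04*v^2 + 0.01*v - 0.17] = -23.64*v - 4.08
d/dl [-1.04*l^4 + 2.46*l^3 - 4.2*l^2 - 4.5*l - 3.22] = -4.16*l^3 + 7.38*l^2 - 8.4*l - 4.5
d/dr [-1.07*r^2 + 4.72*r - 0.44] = 4.72 - 2.14*r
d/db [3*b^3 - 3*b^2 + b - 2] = 9*b^2 - 6*b + 1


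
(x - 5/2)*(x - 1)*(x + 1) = x^3 - 5*x^2/2 - x + 5/2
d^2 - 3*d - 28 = (d - 7)*(d + 4)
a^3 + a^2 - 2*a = a*(a - 1)*(a + 2)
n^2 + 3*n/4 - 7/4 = (n - 1)*(n + 7/4)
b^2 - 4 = (b - 2)*(b + 2)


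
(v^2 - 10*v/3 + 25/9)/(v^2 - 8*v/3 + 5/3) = (v - 5/3)/(v - 1)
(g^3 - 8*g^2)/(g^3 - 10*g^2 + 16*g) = g/(g - 2)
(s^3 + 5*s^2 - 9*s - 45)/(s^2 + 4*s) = (s^3 + 5*s^2 - 9*s - 45)/(s*(s + 4))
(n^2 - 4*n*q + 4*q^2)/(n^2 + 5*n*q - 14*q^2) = (n - 2*q)/(n + 7*q)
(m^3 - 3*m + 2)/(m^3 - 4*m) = (m^2 - 2*m + 1)/(m*(m - 2))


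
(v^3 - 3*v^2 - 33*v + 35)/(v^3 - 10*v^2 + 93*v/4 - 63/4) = 4*(v^2 + 4*v - 5)/(4*v^2 - 12*v + 9)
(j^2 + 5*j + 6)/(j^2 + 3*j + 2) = (j + 3)/(j + 1)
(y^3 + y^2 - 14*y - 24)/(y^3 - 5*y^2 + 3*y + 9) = (y^3 + y^2 - 14*y - 24)/(y^3 - 5*y^2 + 3*y + 9)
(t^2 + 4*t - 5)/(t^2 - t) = (t + 5)/t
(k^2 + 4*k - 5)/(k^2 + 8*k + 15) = (k - 1)/(k + 3)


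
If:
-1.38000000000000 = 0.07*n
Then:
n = -19.71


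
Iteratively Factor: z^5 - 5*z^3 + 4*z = (z - 2)*(z^4 + 2*z^3 - z^2 - 2*z) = (z - 2)*(z + 1)*(z^3 + z^2 - 2*z) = (z - 2)*(z + 1)*(z + 2)*(z^2 - z) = (z - 2)*(z - 1)*(z + 1)*(z + 2)*(z)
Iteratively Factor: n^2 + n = (n + 1)*(n)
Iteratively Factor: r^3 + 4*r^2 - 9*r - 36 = (r - 3)*(r^2 + 7*r + 12) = (r - 3)*(r + 3)*(r + 4)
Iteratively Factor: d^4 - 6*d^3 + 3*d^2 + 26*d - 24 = (d - 4)*(d^3 - 2*d^2 - 5*d + 6) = (d - 4)*(d - 1)*(d^2 - d - 6) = (d - 4)*(d - 3)*(d - 1)*(d + 2)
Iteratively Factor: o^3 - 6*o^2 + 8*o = (o - 4)*(o^2 - 2*o) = o*(o - 4)*(o - 2)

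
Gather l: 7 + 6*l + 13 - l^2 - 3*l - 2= -l^2 + 3*l + 18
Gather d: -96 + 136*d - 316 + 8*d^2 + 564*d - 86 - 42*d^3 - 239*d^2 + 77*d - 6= -42*d^3 - 231*d^2 + 777*d - 504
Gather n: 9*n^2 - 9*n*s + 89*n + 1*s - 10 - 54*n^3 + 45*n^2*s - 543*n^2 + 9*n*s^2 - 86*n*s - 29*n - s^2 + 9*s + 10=-54*n^3 + n^2*(45*s - 534) + n*(9*s^2 - 95*s + 60) - s^2 + 10*s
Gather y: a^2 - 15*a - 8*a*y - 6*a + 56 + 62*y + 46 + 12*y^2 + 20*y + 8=a^2 - 21*a + 12*y^2 + y*(82 - 8*a) + 110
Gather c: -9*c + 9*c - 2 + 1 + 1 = 0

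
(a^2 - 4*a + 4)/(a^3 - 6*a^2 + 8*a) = (a - 2)/(a*(a - 4))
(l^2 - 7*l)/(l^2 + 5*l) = (l - 7)/(l + 5)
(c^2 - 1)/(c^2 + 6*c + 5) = (c - 1)/(c + 5)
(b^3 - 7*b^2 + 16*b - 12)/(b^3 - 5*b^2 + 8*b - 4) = (b - 3)/(b - 1)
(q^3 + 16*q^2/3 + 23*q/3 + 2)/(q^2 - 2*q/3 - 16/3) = (3*q^2 + 10*q + 3)/(3*q - 8)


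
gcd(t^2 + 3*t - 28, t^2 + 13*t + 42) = t + 7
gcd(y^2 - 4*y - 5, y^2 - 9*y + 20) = y - 5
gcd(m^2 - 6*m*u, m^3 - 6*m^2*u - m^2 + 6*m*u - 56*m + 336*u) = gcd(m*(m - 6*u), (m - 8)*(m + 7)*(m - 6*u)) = -m + 6*u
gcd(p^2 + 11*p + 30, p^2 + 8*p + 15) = p + 5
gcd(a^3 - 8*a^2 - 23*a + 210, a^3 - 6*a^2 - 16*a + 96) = a - 6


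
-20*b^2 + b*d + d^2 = (-4*b + d)*(5*b + d)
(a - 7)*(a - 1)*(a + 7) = a^3 - a^2 - 49*a + 49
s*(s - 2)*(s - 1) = s^3 - 3*s^2 + 2*s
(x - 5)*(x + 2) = x^2 - 3*x - 10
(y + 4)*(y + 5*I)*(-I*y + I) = -I*y^3 + 5*y^2 - 3*I*y^2 + 15*y + 4*I*y - 20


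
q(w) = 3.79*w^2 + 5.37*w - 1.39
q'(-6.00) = -40.11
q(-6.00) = 102.83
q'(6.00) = 50.85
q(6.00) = 167.27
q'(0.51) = 9.24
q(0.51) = 2.33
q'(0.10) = 6.13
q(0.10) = -0.82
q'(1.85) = 19.39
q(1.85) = 21.52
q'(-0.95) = -1.83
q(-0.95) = -3.07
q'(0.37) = 8.17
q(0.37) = 1.12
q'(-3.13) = -18.36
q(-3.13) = 18.93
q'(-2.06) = -10.24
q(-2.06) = 3.63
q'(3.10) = 28.87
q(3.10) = 51.68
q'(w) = 7.58*w + 5.37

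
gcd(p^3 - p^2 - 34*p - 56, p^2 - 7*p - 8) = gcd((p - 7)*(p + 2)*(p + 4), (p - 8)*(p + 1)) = 1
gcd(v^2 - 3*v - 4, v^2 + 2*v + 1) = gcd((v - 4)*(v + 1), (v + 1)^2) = v + 1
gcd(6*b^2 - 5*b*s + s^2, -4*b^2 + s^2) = -2*b + s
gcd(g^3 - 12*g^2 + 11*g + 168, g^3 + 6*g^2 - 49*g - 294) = g - 7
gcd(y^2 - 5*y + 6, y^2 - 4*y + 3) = y - 3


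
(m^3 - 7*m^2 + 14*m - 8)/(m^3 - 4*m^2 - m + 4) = (m - 2)/(m + 1)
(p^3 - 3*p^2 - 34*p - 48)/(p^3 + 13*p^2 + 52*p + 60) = (p^2 - 5*p - 24)/(p^2 + 11*p + 30)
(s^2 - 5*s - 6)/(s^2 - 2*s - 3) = (s - 6)/(s - 3)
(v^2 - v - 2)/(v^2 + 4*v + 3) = (v - 2)/(v + 3)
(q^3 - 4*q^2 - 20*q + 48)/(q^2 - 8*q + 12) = q + 4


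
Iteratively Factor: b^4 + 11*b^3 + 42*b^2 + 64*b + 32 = (b + 2)*(b^3 + 9*b^2 + 24*b + 16) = (b + 2)*(b + 4)*(b^2 + 5*b + 4) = (b + 1)*(b + 2)*(b + 4)*(b + 4)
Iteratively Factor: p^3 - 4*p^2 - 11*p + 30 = (p - 5)*(p^2 + p - 6) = (p - 5)*(p + 3)*(p - 2)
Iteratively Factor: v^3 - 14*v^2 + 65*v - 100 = (v - 4)*(v^2 - 10*v + 25) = (v - 5)*(v - 4)*(v - 5)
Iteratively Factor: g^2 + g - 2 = (g - 1)*(g + 2)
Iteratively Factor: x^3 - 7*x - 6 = (x + 2)*(x^2 - 2*x - 3) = (x + 1)*(x + 2)*(x - 3)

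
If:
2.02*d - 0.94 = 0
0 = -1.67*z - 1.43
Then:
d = 0.47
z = -0.86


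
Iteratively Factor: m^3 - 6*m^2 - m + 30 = (m - 5)*(m^2 - m - 6) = (m - 5)*(m - 3)*(m + 2)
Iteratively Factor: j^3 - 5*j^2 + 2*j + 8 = (j - 4)*(j^2 - j - 2) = (j - 4)*(j - 2)*(j + 1)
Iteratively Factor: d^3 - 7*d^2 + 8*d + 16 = (d - 4)*(d^2 - 3*d - 4) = (d - 4)*(d + 1)*(d - 4)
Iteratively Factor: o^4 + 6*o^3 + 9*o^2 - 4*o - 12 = (o + 2)*(o^3 + 4*o^2 + o - 6) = (o + 2)*(o + 3)*(o^2 + o - 2) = (o + 2)^2*(o + 3)*(o - 1)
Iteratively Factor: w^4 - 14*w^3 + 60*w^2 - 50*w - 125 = (w - 5)*(w^3 - 9*w^2 + 15*w + 25) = (w - 5)*(w + 1)*(w^2 - 10*w + 25) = (w - 5)^2*(w + 1)*(w - 5)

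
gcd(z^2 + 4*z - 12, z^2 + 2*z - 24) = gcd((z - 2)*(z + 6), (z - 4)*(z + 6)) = z + 6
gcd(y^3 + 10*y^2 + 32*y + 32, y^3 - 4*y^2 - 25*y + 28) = y + 4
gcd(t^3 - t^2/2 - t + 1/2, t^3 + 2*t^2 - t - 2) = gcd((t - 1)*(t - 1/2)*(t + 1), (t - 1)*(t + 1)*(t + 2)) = t^2 - 1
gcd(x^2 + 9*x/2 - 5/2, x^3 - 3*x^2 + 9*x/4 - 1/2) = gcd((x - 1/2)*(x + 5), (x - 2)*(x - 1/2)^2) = x - 1/2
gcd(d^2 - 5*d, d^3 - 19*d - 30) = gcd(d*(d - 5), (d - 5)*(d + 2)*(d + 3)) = d - 5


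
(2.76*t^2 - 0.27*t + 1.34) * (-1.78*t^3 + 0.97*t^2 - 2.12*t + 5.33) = -4.9128*t^5 + 3.1578*t^4 - 8.4983*t^3 + 16.583*t^2 - 4.2799*t + 7.1422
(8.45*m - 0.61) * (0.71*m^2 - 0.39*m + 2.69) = 5.9995*m^3 - 3.7286*m^2 + 22.9684*m - 1.6409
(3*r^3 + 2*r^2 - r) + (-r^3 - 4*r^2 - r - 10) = 2*r^3 - 2*r^2 - 2*r - 10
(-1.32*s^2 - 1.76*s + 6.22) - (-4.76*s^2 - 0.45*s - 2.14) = 3.44*s^2 - 1.31*s + 8.36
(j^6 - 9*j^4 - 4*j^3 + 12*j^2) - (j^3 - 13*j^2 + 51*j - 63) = j^6 - 9*j^4 - 5*j^3 + 25*j^2 - 51*j + 63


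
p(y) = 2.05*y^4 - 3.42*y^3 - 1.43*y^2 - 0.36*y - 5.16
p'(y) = 8.2*y^3 - 10.26*y^2 - 2.86*y - 0.36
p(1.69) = -9.64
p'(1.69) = 5.08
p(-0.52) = -4.73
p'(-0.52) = -2.80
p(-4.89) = 1534.47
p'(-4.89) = -1190.54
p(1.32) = -9.77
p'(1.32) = -3.15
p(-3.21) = 312.04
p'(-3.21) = -368.12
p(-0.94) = -1.64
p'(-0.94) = -13.55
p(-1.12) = 1.48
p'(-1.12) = -21.55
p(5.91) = 1737.73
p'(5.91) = 1317.06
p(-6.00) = 3341.04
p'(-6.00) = -2123.76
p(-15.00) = 115002.24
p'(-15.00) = -29940.96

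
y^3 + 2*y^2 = y^2*(y + 2)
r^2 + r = r*(r + 1)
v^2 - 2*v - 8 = (v - 4)*(v + 2)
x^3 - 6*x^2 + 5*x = x*(x - 5)*(x - 1)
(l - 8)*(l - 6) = l^2 - 14*l + 48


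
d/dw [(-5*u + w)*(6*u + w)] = u + 2*w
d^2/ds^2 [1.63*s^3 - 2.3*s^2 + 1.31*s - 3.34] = 9.78*s - 4.6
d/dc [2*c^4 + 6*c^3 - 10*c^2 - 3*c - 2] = 8*c^3 + 18*c^2 - 20*c - 3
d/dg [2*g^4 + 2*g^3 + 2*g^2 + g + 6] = 8*g^3 + 6*g^2 + 4*g + 1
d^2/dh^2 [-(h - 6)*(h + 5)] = -2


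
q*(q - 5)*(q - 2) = q^3 - 7*q^2 + 10*q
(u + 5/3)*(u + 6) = u^2 + 23*u/3 + 10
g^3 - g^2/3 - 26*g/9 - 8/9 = (g - 2)*(g + 1/3)*(g + 4/3)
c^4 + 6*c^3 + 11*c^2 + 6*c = c*(c + 1)*(c + 2)*(c + 3)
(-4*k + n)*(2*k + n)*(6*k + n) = -48*k^3 - 20*k^2*n + 4*k*n^2 + n^3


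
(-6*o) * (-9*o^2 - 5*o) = 54*o^3 + 30*o^2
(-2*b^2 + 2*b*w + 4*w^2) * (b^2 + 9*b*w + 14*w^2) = -2*b^4 - 16*b^3*w - 6*b^2*w^2 + 64*b*w^3 + 56*w^4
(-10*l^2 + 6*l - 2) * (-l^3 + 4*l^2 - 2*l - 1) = 10*l^5 - 46*l^4 + 46*l^3 - 10*l^2 - 2*l + 2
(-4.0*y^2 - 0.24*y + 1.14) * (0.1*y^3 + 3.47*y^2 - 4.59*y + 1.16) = -0.4*y^5 - 13.904*y^4 + 17.6412*y^3 + 0.4174*y^2 - 5.511*y + 1.3224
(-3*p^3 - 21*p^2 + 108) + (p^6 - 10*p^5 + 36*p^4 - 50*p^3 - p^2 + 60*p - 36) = p^6 - 10*p^5 + 36*p^4 - 53*p^3 - 22*p^2 + 60*p + 72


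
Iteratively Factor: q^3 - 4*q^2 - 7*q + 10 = (q + 2)*(q^2 - 6*q + 5) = (q - 1)*(q + 2)*(q - 5)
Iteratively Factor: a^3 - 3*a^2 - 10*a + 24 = (a - 2)*(a^2 - a - 12) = (a - 4)*(a - 2)*(a + 3)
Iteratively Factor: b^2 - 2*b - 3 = (b - 3)*(b + 1)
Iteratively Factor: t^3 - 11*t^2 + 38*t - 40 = (t - 4)*(t^2 - 7*t + 10) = (t - 4)*(t - 2)*(t - 5)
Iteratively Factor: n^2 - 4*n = (n - 4)*(n)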